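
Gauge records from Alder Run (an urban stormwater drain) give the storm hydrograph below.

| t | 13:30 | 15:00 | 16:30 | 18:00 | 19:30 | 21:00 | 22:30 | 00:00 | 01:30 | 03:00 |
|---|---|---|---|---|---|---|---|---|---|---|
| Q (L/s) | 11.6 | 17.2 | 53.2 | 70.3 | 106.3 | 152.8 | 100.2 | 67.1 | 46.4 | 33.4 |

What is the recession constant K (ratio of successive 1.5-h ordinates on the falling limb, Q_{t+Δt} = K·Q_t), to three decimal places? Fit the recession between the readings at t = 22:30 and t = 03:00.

Using the recession-limb readings at t = 22:30 and t = 03:00: Q falls from 100.2 to 33.4 L/s over 3 intervals.
K = (Q₂/Q₁)^(1/3) = (33.4/100.2)^(1/3) = 0.693.

K ≈ 0.693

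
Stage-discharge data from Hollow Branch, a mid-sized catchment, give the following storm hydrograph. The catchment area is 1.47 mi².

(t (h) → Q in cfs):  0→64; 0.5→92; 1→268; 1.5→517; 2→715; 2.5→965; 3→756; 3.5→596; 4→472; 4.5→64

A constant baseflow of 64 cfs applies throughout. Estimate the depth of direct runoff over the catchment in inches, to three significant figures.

Direct runoff: 0.0, 28.0, 204.0, 453.0, 651.0, 901.0, 692.0, 532.0, 408.0, 0.0 cfs; ΣQ_DR = 3869 cfs.
V = ΣQ_DR · Δt = 3869 × 1800 s = 6.964 × 10^6 ft³.
Over A = 1.47 mi², depth = V / A = 2.04 in.

d ≈ 2.04 in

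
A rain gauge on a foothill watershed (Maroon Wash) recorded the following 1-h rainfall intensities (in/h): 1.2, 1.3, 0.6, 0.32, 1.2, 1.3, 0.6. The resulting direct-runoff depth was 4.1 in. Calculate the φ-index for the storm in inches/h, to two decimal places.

φ ≈ 0.35 in/h

Only the 6 blocks with intensity above φ contribute runoff: 1.2, 1.3, 0.6, 1.2, 1.3, 0.6 in/h.
Σ(I−φ)·Δt = d  ⇒  (1.2+1.3+0.6+1.2+1.3+0.6 − 6φ)·1 = 4.1
φ = (6.200 − 4.1/1) / 6 = 0.35 in/h.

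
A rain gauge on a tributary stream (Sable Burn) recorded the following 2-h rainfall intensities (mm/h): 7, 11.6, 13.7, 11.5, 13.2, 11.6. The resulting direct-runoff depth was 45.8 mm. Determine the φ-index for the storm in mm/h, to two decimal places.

φ ≈ 7.74 mm/h

Only the 5 blocks with intensity above φ contribute runoff: 11.6, 13.7, 11.5, 13.2, 11.6 mm/h.
Σ(I−φ)·Δt = d  ⇒  (11.6+13.7+11.5+13.2+11.6 − 5φ)·2 = 45.8
φ = (61.60 − 45.8/2) / 5 = 7.74 mm/h.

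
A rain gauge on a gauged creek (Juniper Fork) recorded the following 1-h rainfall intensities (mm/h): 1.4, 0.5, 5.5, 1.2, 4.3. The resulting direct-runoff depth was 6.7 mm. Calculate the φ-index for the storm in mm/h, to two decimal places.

Only the 2 blocks with intensity above φ contribute runoff: 5.5, 4.3 mm/h.
Σ(I−φ)·Δt = d  ⇒  (5.5+4.3 − 2φ)·1 = 6.7
φ = (9.800 − 6.7/1) / 2 = 1.55 mm/h.

φ ≈ 1.55 mm/h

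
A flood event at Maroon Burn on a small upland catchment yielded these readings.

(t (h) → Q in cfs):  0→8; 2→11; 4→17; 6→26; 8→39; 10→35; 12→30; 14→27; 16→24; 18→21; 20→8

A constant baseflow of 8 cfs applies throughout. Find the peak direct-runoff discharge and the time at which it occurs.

Subtracting baseflow gives direct-runoff ordinates: 0.0, 3.0, 9.0, 18.0, 31.0, 27.0, 22.0, 19.0, 16.0, 13.0, 0.0 cfs.
The maximum is 31.0 cfs, occurring at the reading for t = 8 h.

Q_p = 31.0 cfs at t = 8 h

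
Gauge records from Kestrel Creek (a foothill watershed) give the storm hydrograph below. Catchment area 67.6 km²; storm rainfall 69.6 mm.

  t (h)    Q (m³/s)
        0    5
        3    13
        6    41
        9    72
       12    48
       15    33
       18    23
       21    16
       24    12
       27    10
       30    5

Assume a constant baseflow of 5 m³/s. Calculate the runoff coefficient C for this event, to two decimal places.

C ≈ 0.51

ΣQ_DR = 223.0 m³/s; V = ΣQ_DR·Δt = 2.408 × 10^6 m³.
Runoff depth d = V / A = 35.63 mm.
C = d / P = 35.63 / 69.6 = 0.51.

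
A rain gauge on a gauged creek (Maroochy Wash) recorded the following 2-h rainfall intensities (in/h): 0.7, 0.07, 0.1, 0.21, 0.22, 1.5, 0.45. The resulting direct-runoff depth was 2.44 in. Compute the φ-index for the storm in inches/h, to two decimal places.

Only the 2 blocks with intensity above φ contribute runoff: 0.7, 1.5 in/h.
Σ(I−φ)·Δt = d  ⇒  (0.7+1.5 − 2φ)·2 = 2.44
φ = (2.200 − 2.44/2) / 2 = 0.49 in/h.

φ ≈ 0.49 in/h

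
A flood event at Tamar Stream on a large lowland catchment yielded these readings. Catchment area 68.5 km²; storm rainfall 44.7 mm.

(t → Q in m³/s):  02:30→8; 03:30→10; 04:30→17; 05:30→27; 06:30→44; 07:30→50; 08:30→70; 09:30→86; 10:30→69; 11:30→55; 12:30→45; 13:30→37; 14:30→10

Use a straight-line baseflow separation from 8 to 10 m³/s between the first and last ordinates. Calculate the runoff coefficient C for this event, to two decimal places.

ΣQ_DR = 411.0 m³/s; V = ΣQ_DR·Δt = 1.480 × 10^6 m³.
Runoff depth d = V / A = 21.60 mm.
C = d / P = 21.60 / 44.7 = 0.48.

C ≈ 0.48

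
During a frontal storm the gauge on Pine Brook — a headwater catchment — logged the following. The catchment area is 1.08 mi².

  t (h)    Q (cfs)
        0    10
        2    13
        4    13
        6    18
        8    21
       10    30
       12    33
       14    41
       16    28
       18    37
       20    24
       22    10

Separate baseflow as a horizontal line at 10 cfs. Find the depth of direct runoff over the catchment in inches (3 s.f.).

d ≈ 0.453 in

Direct runoff: 0.0, 3.0, 3.0, 8.0, 11.0, 20.0, 23.0, 31.0, 18.0, 27.0, 14.0, 0.0 cfs; ΣQ_DR = 158.0 cfs.
V = ΣQ_DR · Δt = 158.0 × 7200 s = 1.138 × 10^6 ft³.
Over A = 1.08 mi², depth = V / A = 0.453 in.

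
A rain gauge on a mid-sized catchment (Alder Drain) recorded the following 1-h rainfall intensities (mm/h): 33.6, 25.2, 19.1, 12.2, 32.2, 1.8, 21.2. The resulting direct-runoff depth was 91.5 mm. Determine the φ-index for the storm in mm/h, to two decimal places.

φ ≈ 8.67 mm/h

Only the 6 blocks with intensity above φ contribute runoff: 33.6, 25.2, 19.1, 12.2, 32.2, 21.2 mm/h.
Σ(I−φ)·Δt = d  ⇒  (33.6+25.2+19.1+12.2+32.2+21.2 − 6φ)·1 = 91.5
φ = (143.5 − 91.5/1) / 6 = 8.67 mm/h.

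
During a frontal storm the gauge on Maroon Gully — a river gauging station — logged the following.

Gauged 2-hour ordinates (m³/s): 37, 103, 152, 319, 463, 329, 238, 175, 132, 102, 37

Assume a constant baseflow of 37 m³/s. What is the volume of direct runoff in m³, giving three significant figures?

V ≈ 1.21 × 10^7 m³

Direct-runoff ordinates (Q − Q_b): 0.0, 66.0, 115.0, 282.0, 426.0, 292.0, 201.0, 138.0, 95.0, 65.0, 0.0 m³/s.
ΣQ_DR = 1680 m³/s.
With Δt = 2 h = 7200 s, V = ΣQ_DR · Δt = 1680 × 7200 = 1.21 × 10^7 m³.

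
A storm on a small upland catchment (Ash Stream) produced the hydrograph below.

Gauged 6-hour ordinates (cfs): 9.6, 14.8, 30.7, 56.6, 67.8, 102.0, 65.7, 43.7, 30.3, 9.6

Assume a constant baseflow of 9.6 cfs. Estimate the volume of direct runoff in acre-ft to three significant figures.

Direct-runoff ordinates (Q − Q_b): 0.0, 5.2, 21.1, 47.0, 58.2, 92.4, 56.1, 34.1, 20.7, 0.0 cfs.
ΣQ_DR = 334.8 cfs.
With Δt = 6 h = 21600 s, V = ΣQ_DR · Δt = 334.8 × 21600 = 7.23 × 10^6 ft³ = 166 acre-ft.

V ≈ 166 acre-ft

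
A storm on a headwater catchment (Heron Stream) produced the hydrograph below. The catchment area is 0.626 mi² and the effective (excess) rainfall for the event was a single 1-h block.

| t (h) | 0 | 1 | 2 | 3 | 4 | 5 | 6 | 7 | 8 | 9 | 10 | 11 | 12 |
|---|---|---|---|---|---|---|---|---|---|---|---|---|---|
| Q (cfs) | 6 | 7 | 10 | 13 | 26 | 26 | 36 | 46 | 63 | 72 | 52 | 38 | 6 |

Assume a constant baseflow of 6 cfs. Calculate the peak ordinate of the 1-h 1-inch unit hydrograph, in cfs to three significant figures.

U_p ≈ 82.5 cfs

Direct runoff: 0.0, 1.0, 4.0, 7.0, 20.0, 20.0, 30.0, 40.0, 57.0, 66.0, 46.0, 32.0, 0.0 cfs; ΣQ_DR = 323.0 cfs, peak = 66.0 cfs.
Runoff depth d = ΣQ_DR·Δt / A = 323.0 × 3600 / (0.626 mi²) = 0.7995 in.
The 1-inch UH is the DRH scaled by (1 in)/d, so U_p = 66.0 × 1/0.7995 = 82.5 cfs.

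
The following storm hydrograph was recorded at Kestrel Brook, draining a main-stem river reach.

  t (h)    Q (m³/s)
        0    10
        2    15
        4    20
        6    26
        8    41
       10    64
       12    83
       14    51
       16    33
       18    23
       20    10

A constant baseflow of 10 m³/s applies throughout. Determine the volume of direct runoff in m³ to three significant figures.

V ≈ 1.92 × 10^6 m³

Direct-runoff ordinates (Q − Q_b): 0.0, 5.0, 10.0, 16.0, 31.0, 54.0, 73.0, 41.0, 23.0, 13.0, 0.0 m³/s.
ΣQ_DR = 266.0 m³/s.
With Δt = 2 h = 7200 s, V = ΣQ_DR · Δt = 266.0 × 7200 = 1.92 × 10^6 m³.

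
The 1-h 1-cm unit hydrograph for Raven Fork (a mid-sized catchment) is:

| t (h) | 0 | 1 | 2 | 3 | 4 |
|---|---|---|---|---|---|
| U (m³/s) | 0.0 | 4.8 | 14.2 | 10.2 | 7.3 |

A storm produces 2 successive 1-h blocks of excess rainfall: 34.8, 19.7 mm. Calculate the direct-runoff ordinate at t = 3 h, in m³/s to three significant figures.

Q ≈ 63.5 m³/s

By discrete convolution, Q_j = Σ (P_i / 10 mm) · U_{j−i}.
At t = 3 h (j=3): Q = (34.8/10)·10.2 + (19.7/10)·14.2 = 63.5 m³/s.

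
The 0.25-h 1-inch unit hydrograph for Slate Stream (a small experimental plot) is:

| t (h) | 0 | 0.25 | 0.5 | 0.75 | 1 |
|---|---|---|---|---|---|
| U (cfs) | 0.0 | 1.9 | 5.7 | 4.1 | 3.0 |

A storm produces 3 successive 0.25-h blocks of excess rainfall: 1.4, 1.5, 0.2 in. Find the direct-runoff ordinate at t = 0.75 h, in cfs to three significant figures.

Q ≈ 14.7 cfs

By discrete convolution, Q_j = Σ (P_i / 1 in) · U_{j−i}.
At t = 0.75 h (j=3): Q = (1.4/1)·4.1 + (1.5/1)·5.7 + (0.2/1)·1.9 = 14.7 cfs.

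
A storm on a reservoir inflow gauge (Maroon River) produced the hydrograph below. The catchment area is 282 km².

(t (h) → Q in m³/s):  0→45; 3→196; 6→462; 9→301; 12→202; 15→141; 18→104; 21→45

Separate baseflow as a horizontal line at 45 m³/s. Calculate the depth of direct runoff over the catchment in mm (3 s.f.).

Direct runoff: 0.0, 151.0, 417.0, 256.0, 157.0, 96.0, 59.0, 0.0 m³/s; ΣQ_DR = 1136 m³/s.
V = ΣQ_DR · Δt = 1136 × 10800 s = 1.227 × 10^7 m³.
Over A = 282 km², depth = V / A = 43.5 mm.

d ≈ 43.5 mm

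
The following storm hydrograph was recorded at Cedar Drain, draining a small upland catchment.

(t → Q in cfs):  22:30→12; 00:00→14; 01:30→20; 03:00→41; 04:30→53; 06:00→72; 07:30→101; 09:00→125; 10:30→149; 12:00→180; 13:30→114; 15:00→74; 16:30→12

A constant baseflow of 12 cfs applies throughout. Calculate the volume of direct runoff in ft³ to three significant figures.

V ≈ 4.38 × 10^6 ft³

Direct-runoff ordinates (Q − Q_b): 0.0, 2.0, 8.0, 29.0, 41.0, 60.0, 89.0, 113.0, 137.0, 168.0, 102.0, 62.0, 0.0 cfs.
ΣQ_DR = 811.0 cfs.
With Δt = 1.5 h = 5400 s, V = ΣQ_DR · Δt = 811.0 × 5400 = 4.38 × 10^6 ft³.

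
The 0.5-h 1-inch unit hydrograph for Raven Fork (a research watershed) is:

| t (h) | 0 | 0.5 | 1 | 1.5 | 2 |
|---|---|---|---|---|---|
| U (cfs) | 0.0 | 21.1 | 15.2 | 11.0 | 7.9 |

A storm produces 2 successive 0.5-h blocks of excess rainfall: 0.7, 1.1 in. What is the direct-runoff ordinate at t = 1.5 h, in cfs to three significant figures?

By discrete convolution, Q_j = Σ (P_i / 1 in) · U_{j−i}.
At t = 1.5 h (j=3): Q = (0.7/1)·11.0 + (1.1/1)·15.2 = 24.4 cfs.

Q ≈ 24.4 cfs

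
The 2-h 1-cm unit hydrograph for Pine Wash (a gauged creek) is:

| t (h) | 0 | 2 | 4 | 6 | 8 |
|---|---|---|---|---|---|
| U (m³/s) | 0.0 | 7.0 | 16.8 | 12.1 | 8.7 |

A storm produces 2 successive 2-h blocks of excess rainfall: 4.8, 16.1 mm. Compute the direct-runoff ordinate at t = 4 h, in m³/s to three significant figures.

Q ≈ 19.3 m³/s

By discrete convolution, Q_j = Σ (P_i / 10 mm) · U_{j−i}.
At t = 4 h (j=2): Q = (4.8/10)·16.8 + (16.1/10)·7.0 = 19.3 m³/s.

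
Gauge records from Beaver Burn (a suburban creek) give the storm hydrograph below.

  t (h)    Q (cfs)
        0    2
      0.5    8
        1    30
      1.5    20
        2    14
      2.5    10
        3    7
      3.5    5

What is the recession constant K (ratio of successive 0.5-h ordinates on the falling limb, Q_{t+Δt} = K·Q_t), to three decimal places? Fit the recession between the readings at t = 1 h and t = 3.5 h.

Using the recession-limb readings at t = 1 h and t = 3.5 h: Q falls from 30 to 5 cfs over 5 intervals.
K = (Q₂/Q₁)^(1/5) = (5/30)^(1/5) = 0.699.

K ≈ 0.699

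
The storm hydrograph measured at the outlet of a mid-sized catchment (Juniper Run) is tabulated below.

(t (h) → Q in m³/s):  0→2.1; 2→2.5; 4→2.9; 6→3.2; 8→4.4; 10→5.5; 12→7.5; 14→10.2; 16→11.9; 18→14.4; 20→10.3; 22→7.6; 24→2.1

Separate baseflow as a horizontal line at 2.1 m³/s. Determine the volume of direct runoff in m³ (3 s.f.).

V ≈ 4.13 × 10^5 m³

Direct-runoff ordinates (Q − Q_b): 0.0, 0.4, 0.8, 1.1, 2.3, 3.4, 5.4, 8.1, 9.8, 12.3, 8.2, 5.5, 0.0 m³/s.
ΣQ_DR = 57.30 m³/s.
With Δt = 2 h = 7200 s, V = ΣQ_DR · Δt = 57.30 × 7200 = 4.13 × 10^5 m³.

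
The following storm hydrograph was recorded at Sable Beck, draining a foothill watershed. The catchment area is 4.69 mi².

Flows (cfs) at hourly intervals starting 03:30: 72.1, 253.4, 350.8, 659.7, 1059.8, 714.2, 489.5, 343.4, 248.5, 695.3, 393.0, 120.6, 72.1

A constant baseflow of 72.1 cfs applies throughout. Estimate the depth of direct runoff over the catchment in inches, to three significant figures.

Direct runoff: 0.0, 181.3, 278.7, 587.6, 987.7, 642.1, 417.4, 271.3, 176.4, 623.2, 320.9, 48.5, 0.0 cfs; ΣQ_DR = 4535 cfs.
V = ΣQ_DR · Δt = 4535 × 3600 s = 1.633 × 10^7 ft³.
Over A = 4.69 mi², depth = V / A = 1.50 in.

d ≈ 1.50 in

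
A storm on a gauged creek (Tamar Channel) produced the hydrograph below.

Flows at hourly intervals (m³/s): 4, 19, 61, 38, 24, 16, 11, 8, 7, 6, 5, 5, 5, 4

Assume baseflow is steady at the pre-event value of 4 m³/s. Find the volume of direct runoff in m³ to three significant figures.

Direct-runoff ordinates (Q − Q_b): 0.0, 15.0, 57.0, 34.0, 20.0, 12.0, 7.0, 4.0, 3.0, 2.0, 1.0, 1.0, 1.0, 0.0 m³/s.
ΣQ_DR = 157.0 m³/s.
With Δt = 1 h = 3600 s, V = ΣQ_DR · Δt = 157.0 × 3600 = 5.65 × 10^5 m³.

V ≈ 5.65 × 10^5 m³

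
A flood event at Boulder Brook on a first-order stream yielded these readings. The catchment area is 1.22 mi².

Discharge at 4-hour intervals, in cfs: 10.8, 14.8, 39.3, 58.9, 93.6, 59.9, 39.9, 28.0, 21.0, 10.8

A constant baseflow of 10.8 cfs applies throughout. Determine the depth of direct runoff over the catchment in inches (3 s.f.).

Direct runoff: 0.0, 4.0, 28.5, 48.1, 82.8, 49.1, 29.1, 17.2, 10.2, 0.0 cfs; ΣQ_DR = 269.0 cfs.
V = ΣQ_DR · Δt = 269.0 × 14400 s = 3.874 × 10^6 ft³.
Over A = 1.22 mi², depth = V / A = 1.37 in.

d ≈ 1.37 in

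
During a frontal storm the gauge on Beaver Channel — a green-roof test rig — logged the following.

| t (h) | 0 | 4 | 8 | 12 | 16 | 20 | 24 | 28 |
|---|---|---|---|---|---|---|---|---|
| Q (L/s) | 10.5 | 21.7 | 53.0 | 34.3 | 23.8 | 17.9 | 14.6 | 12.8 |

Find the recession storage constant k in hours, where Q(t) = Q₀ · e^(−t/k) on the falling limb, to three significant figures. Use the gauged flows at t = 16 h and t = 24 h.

On the falling limb, Q drops from 23.8 to 14.6 L/s between t = 16 h and t = 24 h (Δt = 8 h).
k = −Δt / ln(Q₂/Q₁) = −8 / ln(14.6/23.8) = 16.4 h.

k ≈ 16.4 h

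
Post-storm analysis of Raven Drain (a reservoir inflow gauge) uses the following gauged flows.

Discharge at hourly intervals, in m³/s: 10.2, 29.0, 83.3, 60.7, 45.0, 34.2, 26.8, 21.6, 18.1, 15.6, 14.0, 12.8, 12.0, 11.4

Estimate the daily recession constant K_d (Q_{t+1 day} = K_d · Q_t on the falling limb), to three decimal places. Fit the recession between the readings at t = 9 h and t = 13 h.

K_d ≈ 0.152

Between t = 9 h and t = 13 h the flow falls from 15.6 to 11.4 m³/s over 4×1 h = 4 h.
Per-interval ratio K = (11.4/15.6)^(1/4) = 0.9246; K_d = K^(24/1) = 0.152.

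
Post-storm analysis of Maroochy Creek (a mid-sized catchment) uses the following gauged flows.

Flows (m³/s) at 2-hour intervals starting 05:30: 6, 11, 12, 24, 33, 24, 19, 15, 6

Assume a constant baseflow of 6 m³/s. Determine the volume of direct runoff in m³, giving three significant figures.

Direct-runoff ordinates (Q − Q_b): 0.0, 5.0, 6.0, 18.0, 27.0, 18.0, 13.0, 9.0, 0.0 m³/s.
ΣQ_DR = 96.00 m³/s.
With Δt = 2 h = 7200 s, V = ΣQ_DR · Δt = 96.00 × 7200 = 6.91 × 10^5 m³.

V ≈ 6.91 × 10^5 m³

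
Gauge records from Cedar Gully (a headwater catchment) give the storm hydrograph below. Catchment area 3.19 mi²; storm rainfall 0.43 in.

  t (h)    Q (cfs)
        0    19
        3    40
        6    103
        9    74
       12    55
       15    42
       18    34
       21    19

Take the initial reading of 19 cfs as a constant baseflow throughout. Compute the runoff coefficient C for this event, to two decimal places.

C ≈ 0.79

ΣQ_DR = 234.0 cfs; V = ΣQ_DR·Δt = 2.527 × 10^6 ft³.
Runoff depth d = V / A = 0.3410 in.
C = d / P = 0.3410 / 0.43 = 0.79.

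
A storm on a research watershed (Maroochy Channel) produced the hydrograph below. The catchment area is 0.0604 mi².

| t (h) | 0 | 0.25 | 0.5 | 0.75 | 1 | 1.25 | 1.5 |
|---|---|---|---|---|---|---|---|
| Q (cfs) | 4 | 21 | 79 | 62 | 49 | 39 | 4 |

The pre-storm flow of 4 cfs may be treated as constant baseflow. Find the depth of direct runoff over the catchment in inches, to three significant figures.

Direct runoff: 0.0, 17.0, 75.0, 58.0, 45.0, 35.0, 0.0 cfs; ΣQ_DR = 230.0 cfs.
V = ΣQ_DR · Δt = 230.0 × 900 s = 2.070 × 10^5 ft³.
Over A = 0.0604 mi², depth = V / A = 1.48 in.

d ≈ 1.48 in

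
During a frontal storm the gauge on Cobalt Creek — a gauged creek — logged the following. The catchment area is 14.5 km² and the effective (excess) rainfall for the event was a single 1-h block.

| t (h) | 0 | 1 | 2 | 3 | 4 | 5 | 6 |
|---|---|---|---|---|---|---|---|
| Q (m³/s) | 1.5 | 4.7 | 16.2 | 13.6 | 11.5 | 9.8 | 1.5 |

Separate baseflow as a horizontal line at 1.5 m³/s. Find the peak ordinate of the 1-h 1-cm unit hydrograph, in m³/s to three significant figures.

Direct runoff: 0.0, 3.2, 14.7, 12.1, 10.0, 8.3, 0.0 m³/s; ΣQ_DR = 48.30 m³/s, peak = 14.7 m³/s.
Runoff depth d = ΣQ_DR·Δt / A = 48.30 × 3600 / (14.5 km²) = 11.99 mm.
The 1-cm UH is the DRH scaled by (10 mm)/d, so U_p = 14.7 × 10/11.99 = 12.3 m³/s.

U_p ≈ 12.3 m³/s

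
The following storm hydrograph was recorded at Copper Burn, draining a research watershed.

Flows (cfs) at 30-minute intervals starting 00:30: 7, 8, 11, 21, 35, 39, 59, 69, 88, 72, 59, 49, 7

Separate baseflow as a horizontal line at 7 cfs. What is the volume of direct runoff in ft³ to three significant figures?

V ≈ 7.79 × 10^5 ft³

Direct-runoff ordinates (Q − Q_b): 0.0, 1.0, 4.0, 14.0, 28.0, 32.0, 52.0, 62.0, 81.0, 65.0, 52.0, 42.0, 0.0 cfs.
ΣQ_DR = 433.0 cfs.
With Δt = 0.5 h = 1800 s, V = ΣQ_DR · Δt = 433.0 × 1800 = 7.79 × 10^5 ft³.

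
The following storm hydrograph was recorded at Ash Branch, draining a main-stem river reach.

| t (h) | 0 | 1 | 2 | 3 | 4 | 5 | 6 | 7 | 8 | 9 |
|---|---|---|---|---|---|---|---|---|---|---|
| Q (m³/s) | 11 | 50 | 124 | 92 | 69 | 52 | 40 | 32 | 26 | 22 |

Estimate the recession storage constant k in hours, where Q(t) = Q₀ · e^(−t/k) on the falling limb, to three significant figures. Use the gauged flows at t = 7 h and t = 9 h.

On the falling limb, Q drops from 32 to 22 m³/s between t = 7 h and t = 9 h (Δt = 2 h).
k = −Δt / ln(Q₂/Q₁) = −2 / ln(22/32) = 5.34 h.

k ≈ 5.34 h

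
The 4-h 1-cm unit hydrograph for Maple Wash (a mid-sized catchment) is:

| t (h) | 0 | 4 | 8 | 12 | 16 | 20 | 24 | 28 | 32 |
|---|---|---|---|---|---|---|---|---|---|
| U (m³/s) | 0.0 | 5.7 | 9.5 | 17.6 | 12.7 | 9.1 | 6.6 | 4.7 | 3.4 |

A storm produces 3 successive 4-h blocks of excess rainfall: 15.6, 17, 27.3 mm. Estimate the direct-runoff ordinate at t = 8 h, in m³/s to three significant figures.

By discrete convolution, Q_j = Σ (P_i / 10 mm) · U_{j−i}.
At t = 8 h (j=2): Q = (15.6/10)·9.5 + (17/10)·5.7 + (27.3/10)·0.0 = 24.5 m³/s.

Q ≈ 24.5 m³/s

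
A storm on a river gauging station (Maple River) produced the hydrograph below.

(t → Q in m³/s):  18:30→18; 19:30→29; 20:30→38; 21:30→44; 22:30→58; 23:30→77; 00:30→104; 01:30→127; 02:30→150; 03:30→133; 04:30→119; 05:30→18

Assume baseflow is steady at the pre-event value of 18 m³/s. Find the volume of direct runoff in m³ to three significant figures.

Direct-runoff ordinates (Q − Q_b): 0.0, 11.0, 20.0, 26.0, 40.0, 59.0, 86.0, 109.0, 132.0, 115.0, 101.0, 0.0 m³/s.
ΣQ_DR = 699.0 m³/s.
With Δt = 1 h = 3600 s, V = ΣQ_DR · Δt = 699.0 × 3600 = 2.52 × 10^6 m³.

V ≈ 2.52 × 10^6 m³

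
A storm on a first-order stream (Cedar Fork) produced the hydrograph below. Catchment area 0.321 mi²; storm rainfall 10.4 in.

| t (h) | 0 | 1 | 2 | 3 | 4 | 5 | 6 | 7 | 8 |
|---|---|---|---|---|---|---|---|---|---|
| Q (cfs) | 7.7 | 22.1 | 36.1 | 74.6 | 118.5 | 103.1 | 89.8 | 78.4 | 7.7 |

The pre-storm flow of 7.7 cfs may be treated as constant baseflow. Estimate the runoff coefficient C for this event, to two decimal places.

C ≈ 0.22

ΣQ_DR = 468.7 cfs; V = ΣQ_DR·Δt = 1.687 × 10^6 ft³.
Runoff depth d = V / A = 2.263 in.
C = d / P = 2.263 / 10.4 = 0.22.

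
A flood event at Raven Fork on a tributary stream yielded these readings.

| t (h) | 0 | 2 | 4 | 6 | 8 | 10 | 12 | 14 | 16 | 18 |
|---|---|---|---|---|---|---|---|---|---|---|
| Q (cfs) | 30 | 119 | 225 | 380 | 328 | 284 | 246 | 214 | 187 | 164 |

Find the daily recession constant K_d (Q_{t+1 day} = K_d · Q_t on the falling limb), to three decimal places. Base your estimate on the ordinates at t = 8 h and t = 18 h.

Between t = 8 h and t = 18 h the flow falls from 328 to 164 cfs over 5×2 h = 10 h.
Per-interval ratio K = (164/328)^(1/5) = 0.8706; K_d = K^(24/2) = 0.189.

K_d ≈ 0.189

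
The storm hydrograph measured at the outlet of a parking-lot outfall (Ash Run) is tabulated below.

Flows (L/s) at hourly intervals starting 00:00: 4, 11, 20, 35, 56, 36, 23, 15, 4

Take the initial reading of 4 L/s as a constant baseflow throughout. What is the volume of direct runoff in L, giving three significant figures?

Direct-runoff ordinates (Q − Q_b): 0.0, 7.0, 16.0, 31.0, 52.0, 32.0, 19.0, 11.0, 0.0 L/s.
ΣQ_DR = 168.0 L/s.
With Δt = 1 h = 3600 s, V = ΣQ_DR · Δt = 168.0 × 3600 = 6.05 × 10^5 L.

V ≈ 6.05 × 10^5 L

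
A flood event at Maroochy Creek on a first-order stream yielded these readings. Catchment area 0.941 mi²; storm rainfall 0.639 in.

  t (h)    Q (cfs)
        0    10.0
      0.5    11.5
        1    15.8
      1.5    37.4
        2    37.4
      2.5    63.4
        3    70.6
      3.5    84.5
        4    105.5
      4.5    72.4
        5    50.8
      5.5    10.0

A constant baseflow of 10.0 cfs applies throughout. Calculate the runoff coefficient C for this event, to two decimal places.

C ≈ 0.58

ΣQ_DR = 449.3 cfs; V = ΣQ_DR·Δt = 8.087 × 10^5 ft³.
Runoff depth d = V / A = 0.3699 in.
C = d / P = 0.3699 / 0.639 = 0.58.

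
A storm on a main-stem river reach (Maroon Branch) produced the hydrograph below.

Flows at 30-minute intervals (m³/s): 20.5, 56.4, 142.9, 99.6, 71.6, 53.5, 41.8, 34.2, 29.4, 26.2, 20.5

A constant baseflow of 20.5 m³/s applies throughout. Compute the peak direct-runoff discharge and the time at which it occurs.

Subtracting baseflow gives direct-runoff ordinates: 0.0, 35.9, 122.4, 79.1, 51.1, 33.0, 21.3, 13.7, 8.9, 5.7, 0.0 m³/s.
The maximum is 122.4 m³/s, occurring at the reading for t = 1 h.

Q_p = 122.4 m³/s at t = 1 h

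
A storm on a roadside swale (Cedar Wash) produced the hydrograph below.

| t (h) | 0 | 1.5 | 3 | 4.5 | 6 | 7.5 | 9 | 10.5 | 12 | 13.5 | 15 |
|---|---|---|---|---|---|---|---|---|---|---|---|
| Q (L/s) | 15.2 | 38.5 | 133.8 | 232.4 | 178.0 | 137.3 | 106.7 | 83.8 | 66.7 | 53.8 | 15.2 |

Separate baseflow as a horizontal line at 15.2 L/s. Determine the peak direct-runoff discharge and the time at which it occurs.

Subtracting baseflow gives direct-runoff ordinates: 0.0, 23.3, 118.6, 217.2, 162.8, 122.1, 91.5, 68.6, 51.5, 38.6, 0.0 L/s.
The maximum is 217.2 L/s, occurring at the reading for t = 4.5 h.

Q_p = 217.2 L/s at t = 4.5 h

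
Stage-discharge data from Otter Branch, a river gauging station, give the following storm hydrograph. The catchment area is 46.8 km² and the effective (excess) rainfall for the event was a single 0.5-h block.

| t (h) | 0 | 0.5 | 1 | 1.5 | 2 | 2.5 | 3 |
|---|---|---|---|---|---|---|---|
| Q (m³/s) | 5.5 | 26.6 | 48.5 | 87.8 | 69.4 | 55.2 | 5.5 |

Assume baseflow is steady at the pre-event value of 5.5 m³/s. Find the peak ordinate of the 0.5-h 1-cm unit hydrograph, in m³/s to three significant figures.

Direct runoff: 0.0, 21.1, 43.0, 82.3, 63.9, 49.7, 0.0 m³/s; ΣQ_DR = 260.0 m³/s, peak = 82.3 m³/s.
Runoff depth d = ΣQ_DR·Δt / A = 260.0 × 1800 / (46.8 km²) = 10.00 mm.
The 1-cm UH is the DRH scaled by (10 mm)/d, so U_p = 82.3 × 10/10.00 = 82.3 m³/s.

U_p ≈ 82.3 m³/s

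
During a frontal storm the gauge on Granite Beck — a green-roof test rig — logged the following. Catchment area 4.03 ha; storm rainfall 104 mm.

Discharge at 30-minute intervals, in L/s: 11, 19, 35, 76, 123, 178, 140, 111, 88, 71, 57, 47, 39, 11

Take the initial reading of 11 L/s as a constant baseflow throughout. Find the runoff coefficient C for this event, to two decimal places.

ΣQ_DR = 852.0 L/s; V = ΣQ_DR·Δt = 1.534 × 10^6 L.
Runoff depth d = V / A = 38.05 mm.
C = d / P = 38.05 / 104 = 0.37.

C ≈ 0.37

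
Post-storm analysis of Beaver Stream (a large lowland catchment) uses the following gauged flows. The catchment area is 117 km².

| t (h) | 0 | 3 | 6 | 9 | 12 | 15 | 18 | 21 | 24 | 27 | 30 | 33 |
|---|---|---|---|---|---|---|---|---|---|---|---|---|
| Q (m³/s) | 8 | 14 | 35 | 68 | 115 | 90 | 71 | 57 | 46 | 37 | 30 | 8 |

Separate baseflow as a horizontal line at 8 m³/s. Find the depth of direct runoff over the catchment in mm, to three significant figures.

Direct runoff: 0.0, 6.0, 27.0, 60.0, 107.0, 82.0, 63.0, 49.0, 38.0, 29.0, 22.0, 0.0 m³/s; ΣQ_DR = 483.0 m³/s.
V = ΣQ_DR · Δt = 483.0 × 10800 s = 5.216 × 10^6 m³.
Over A = 117 km², depth = V / A = 44.6 mm.

d ≈ 44.6 mm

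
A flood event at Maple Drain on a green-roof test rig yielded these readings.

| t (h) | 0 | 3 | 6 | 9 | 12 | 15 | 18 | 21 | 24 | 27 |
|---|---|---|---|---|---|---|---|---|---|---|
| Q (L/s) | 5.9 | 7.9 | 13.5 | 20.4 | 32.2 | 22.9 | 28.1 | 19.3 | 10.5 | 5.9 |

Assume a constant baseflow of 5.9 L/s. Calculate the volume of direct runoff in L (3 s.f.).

V ≈ 1.16 × 10^6 L

Direct-runoff ordinates (Q − Q_b): 0.0, 2.0, 7.6, 14.5, 26.3, 17.0, 22.2, 13.4, 4.6, 0.0 L/s.
ΣQ_DR = 107.6 L/s.
With Δt = 3 h = 10800 s, V = ΣQ_DR · Δt = 107.6 × 10800 = 1.16 × 10^6 L.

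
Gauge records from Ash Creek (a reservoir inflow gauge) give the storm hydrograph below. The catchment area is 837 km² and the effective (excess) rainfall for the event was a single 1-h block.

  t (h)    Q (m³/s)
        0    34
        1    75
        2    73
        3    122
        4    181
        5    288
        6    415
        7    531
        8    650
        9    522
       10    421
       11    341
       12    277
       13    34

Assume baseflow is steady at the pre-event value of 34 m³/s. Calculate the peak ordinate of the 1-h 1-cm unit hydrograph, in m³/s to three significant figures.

Direct runoff: 0.0, 41.0, 39.0, 88.0, 147.0, 254.0, 381.0, 497.0, 616.0, 488.0, 387.0, 307.0, 243.0, 0.0 m³/s; ΣQ_DR = 3488 m³/s, peak = 616.0 m³/s.
Runoff depth d = ΣQ_DR·Δt / A = 3488 × 3600 / (837 km²) = 15.00 mm.
The 1-cm UH is the DRH scaled by (10 mm)/d, so U_p = 616.0 × 10/15.00 = 411 m³/s.

U_p ≈ 411 m³/s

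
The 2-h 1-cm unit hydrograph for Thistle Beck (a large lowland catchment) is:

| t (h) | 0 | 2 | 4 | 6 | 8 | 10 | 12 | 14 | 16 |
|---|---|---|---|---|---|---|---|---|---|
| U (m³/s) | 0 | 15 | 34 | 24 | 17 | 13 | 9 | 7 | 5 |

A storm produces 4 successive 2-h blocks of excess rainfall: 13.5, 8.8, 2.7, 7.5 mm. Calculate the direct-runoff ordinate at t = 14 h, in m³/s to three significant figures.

By discrete convolution, Q_j = Σ (P_i / 10 mm) · U_{j−i}.
At t = 14 h (j=7): Q = (13.5/10)·7 + (8.8/10)·9 + (2.7/10)·13 + (7.5/10)·17 = 33.6 m³/s.

Q ≈ 33.6 m³/s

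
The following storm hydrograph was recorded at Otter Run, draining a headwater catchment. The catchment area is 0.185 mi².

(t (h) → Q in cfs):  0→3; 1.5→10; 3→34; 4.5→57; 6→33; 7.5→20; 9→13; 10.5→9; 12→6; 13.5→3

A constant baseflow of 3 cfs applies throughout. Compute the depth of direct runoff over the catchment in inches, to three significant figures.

d ≈ 1.99 in

Direct runoff: 0.0, 7.0, 31.0, 54.0, 30.0, 17.0, 10.0, 6.0, 3.0, 0.0 cfs; ΣQ_DR = 158.0 cfs.
V = ΣQ_DR · Δt = 158.0 × 5400 s = 8.532 × 10^5 ft³.
Over A = 0.185 mi², depth = V / A = 1.99 in.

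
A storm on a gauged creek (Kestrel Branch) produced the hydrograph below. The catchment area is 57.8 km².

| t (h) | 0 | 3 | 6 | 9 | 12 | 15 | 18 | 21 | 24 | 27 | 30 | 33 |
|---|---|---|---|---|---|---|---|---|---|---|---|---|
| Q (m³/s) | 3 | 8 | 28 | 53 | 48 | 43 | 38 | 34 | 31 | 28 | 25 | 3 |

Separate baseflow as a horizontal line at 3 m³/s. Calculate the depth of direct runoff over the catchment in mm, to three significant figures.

Direct runoff: 0.0, 5.0, 25.0, 50.0, 45.0, 40.0, 35.0, 31.0, 28.0, 25.0, 22.0, 0.0 m³/s; ΣQ_DR = 306.0 m³/s.
V = ΣQ_DR · Δt = 306.0 × 10800 s = 3.305 × 10^6 m³.
Over A = 57.8 km², depth = V / A = 57.2 mm.

d ≈ 57.2 mm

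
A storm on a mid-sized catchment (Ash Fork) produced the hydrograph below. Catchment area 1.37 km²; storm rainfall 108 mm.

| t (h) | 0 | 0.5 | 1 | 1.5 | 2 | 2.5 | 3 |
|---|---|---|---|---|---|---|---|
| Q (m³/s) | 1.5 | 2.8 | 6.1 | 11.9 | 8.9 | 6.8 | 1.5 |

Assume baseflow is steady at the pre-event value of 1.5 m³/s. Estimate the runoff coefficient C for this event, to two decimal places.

C ≈ 0.35

ΣQ_DR = 29.00 m³/s; V = ΣQ_DR·Δt = 52200 m³.
Runoff depth d = V / A = 38.10 mm.
C = d / P = 38.10 / 108 = 0.35.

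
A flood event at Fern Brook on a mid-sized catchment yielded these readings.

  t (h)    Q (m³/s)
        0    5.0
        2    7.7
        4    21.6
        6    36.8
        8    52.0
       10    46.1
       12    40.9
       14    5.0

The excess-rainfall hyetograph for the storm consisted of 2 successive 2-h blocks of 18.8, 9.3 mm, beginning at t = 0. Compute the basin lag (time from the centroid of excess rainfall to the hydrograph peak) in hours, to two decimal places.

t_L ≈ 6.34 h

Centroid of excess rainfall: t_c = Σ P_i·t̄_i / ΣP_i = 1.6619 h (block centres at 1, 3 h).
Hydrograph peak occurs at t = 8 h, so basin lag t_L = 8 − 1.6619 = 6.34 h.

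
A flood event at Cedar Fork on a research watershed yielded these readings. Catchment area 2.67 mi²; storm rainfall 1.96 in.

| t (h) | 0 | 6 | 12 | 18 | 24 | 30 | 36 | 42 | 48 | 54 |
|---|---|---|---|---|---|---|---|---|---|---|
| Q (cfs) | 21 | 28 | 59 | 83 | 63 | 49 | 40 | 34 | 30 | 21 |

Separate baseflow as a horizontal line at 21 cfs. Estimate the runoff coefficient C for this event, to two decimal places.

ΣQ_DR = 218.0 cfs; V = ΣQ_DR·Δt = 4.709 × 10^6 ft³.
Runoff depth d = V / A = 0.7591 in.
C = d / P = 0.7591 / 1.96 = 0.39.

C ≈ 0.39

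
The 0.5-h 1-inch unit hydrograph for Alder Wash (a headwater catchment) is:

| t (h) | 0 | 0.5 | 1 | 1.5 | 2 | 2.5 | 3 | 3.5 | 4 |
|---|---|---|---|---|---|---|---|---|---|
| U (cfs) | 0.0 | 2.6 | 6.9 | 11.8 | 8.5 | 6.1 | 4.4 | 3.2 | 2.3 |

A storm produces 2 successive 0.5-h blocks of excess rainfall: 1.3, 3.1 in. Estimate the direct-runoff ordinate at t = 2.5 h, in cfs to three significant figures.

Q ≈ 34.3 cfs

By discrete convolution, Q_j = Σ (P_i / 1 in) · U_{j−i}.
At t = 2.5 h (j=5): Q = (1.3/1)·6.1 + (3.1/1)·8.5 = 34.3 cfs.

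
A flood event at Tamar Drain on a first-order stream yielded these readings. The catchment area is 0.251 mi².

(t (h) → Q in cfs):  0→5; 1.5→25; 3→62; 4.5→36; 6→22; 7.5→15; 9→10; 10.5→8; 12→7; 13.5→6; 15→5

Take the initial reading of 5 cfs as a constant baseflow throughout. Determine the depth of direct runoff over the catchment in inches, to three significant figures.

d ≈ 1.35 in

Direct runoff: 0.0, 20.0, 57.0, 31.0, 17.0, 10.0, 5.0, 3.0, 2.0, 1.0, 0.0 cfs; ΣQ_DR = 146.0 cfs.
V = ΣQ_DR · Δt = 146.0 × 5400 s = 7.884 × 10^5 ft³.
Over A = 0.251 mi², depth = V / A = 1.35 in.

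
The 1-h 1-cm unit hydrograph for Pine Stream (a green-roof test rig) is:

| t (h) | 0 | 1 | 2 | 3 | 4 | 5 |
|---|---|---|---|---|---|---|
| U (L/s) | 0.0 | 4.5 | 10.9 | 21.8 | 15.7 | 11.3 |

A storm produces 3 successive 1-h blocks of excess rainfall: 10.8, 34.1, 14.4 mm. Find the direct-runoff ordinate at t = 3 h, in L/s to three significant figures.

By discrete convolution, Q_j = Σ (P_i / 10 mm) · U_{j−i}.
At t = 3 h (j=3): Q = (10.8/10)·21.8 + (34.1/10)·10.9 + (14.4/10)·4.5 = 67.2 L/s.

Q ≈ 67.2 L/s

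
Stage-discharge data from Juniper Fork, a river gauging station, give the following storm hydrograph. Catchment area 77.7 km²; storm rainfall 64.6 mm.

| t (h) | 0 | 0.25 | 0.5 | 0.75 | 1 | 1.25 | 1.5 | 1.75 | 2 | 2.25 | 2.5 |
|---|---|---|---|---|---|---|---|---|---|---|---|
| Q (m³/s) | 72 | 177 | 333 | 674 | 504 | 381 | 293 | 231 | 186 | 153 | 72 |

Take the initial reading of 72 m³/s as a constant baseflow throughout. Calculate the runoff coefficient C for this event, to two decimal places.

C ≈ 0.41

ΣQ_DR = 2284 m³/s; V = ΣQ_DR·Δt = 2.056 × 10^6 m³.
Runoff depth d = V / A = 26.46 mm.
C = d / P = 26.46 / 64.6 = 0.41.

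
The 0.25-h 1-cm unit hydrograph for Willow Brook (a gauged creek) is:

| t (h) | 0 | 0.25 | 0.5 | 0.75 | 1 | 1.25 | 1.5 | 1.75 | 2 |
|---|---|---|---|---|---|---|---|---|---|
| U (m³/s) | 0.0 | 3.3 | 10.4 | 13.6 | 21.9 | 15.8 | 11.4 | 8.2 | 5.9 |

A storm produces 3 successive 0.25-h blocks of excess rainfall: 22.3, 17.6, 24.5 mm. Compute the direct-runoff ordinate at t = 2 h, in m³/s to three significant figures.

By discrete convolution, Q_j = Σ (P_i / 10 mm) · U_{j−i}.
At t = 2 h (j=8): Q = (22.3/10)·5.9 + (17.6/10)·8.2 + (24.5/10)·11.4 = 55.5 m³/s.

Q ≈ 55.5 m³/s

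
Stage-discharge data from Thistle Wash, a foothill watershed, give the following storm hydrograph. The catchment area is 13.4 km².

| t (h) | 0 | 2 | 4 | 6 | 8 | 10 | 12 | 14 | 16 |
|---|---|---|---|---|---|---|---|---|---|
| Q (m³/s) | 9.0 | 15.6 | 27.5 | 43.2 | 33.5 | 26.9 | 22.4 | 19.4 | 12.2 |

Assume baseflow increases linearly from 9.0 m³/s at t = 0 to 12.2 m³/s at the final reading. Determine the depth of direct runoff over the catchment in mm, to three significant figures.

Direct runoff: 0.00, 6.20, 17.70, 33.00, 22.90, 15.90, 11.00, 7.60, 0.00 m³/s; ΣQ_DR = 114.3 m³/s.
V = ΣQ_DR · Δt = 114.3 × 7200 s = 8.230 × 10^5 m³.
Over A = 13.4 km², depth = V / A = 61.4 mm.

d ≈ 61.4 mm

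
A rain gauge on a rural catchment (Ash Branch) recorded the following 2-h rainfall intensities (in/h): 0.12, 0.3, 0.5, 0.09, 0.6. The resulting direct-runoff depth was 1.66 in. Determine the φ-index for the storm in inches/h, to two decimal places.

Only the 3 blocks with intensity above φ contribute runoff: 0.3, 0.5, 0.6 in/h.
Σ(I−φ)·Δt = d  ⇒  (0.3+0.5+0.6 − 3φ)·2 = 1.66
φ = (1.400 − 1.66/2) / 3 = 0.19 in/h.

φ ≈ 0.19 in/h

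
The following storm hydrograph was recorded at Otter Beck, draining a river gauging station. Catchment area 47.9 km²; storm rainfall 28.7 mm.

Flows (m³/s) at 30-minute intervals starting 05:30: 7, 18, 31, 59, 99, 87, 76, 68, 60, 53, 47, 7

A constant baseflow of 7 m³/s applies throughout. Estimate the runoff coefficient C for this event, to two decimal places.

ΣQ_DR = 528.0 m³/s; V = ΣQ_DR·Δt = 9.504 × 10^5 m³.
Runoff depth d = V / A = 19.84 mm.
C = d / P = 19.84 / 28.7 = 0.69.

C ≈ 0.69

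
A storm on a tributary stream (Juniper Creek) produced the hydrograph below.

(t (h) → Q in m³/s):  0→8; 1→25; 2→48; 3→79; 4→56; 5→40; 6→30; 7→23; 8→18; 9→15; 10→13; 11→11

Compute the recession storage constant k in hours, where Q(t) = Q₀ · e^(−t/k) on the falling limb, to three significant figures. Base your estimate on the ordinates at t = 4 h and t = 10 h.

k ≈ 4.11 h

On the falling limb, Q drops from 56 to 13 m³/s between t = 4 h and t = 10 h (Δt = 6 h).
k = −Δt / ln(Q₂/Q₁) = −6 / ln(13/56) = 4.11 h.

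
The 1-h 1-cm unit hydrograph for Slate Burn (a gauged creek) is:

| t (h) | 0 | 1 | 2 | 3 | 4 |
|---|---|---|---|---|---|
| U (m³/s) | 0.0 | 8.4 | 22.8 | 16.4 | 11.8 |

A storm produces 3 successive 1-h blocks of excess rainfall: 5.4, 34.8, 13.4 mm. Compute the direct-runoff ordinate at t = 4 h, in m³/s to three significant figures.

By discrete convolution, Q_j = Σ (P_i / 10 mm) · U_{j−i}.
At t = 4 h (j=4): Q = (5.4/10)·11.8 + (34.8/10)·16.4 + (13.4/10)·22.8 = 94.0 m³/s.

Q ≈ 94.0 m³/s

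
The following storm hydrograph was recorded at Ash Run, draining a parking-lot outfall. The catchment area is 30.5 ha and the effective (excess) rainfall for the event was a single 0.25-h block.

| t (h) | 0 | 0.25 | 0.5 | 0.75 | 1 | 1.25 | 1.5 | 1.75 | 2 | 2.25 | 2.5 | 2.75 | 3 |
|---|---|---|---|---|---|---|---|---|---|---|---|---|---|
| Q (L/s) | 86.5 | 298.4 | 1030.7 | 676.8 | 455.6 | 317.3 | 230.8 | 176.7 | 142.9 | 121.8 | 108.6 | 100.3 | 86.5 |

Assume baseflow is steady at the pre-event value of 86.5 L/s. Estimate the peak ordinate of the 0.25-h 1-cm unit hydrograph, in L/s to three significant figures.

Direct runoff: 0.0, 211.9, 944.2, 590.3, 369.1, 230.8, 144.3, 90.2, 56.4, 35.3, 22.1, 13.8, 0.0 L/s; ΣQ_DR = 2708 L/s, peak = 944.2 L/s.
Runoff depth d = ΣQ_DR·Δt / A = 2708 × 900 / (30.5 ha) = 7.992 mm.
The 1-cm UH is the DRH scaled by (10 mm)/d, so U_p = 944.2 × 10/7.992 = 1180 L/s.

U_p ≈ 1180 L/s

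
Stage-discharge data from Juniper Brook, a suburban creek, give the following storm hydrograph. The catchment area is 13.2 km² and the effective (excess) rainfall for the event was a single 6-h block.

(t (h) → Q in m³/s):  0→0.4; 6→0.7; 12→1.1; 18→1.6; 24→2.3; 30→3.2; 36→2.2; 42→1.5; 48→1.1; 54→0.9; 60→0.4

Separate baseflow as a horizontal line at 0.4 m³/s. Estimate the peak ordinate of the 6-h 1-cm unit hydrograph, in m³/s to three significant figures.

U_p ≈ 1.56 m³/s

Direct runoff: 0.0, 0.3, 0.7, 1.2, 1.9, 2.8, 1.8, 1.1, 0.7, 0.5, 0.0 m³/s; ΣQ_DR = 11.00 m³/s, peak = 2.8 m³/s.
Runoff depth d = ΣQ_DR·Δt / A = 11.00 × 21600 / (13.2 km²) = 18.00 mm.
The 1-cm UH is the DRH scaled by (10 mm)/d, so U_p = 2.8 × 10/18.00 = 1.56 m³/s.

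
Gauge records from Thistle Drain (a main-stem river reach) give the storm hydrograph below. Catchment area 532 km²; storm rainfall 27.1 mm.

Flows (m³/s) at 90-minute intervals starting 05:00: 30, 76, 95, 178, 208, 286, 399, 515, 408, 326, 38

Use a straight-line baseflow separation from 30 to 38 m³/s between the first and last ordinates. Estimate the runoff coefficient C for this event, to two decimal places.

ΣQ_DR = 2185 m³/s; V = ΣQ_DR·Δt = 1.180 × 10^7 m³.
Runoff depth d = V / A = 22.18 mm.
C = d / P = 22.18 / 27.1 = 0.82.

C ≈ 0.82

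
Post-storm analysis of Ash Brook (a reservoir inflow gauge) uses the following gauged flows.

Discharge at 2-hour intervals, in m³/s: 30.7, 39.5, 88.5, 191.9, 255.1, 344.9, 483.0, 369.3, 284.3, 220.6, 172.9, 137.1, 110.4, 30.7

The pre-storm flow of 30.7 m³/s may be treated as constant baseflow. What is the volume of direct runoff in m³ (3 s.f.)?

V ≈ 1.68 × 10^7 m³

Direct-runoff ordinates (Q − Q_b): 0.0, 8.8, 57.8, 161.2, 224.4, 314.2, 452.3, 338.6, 253.6, 189.9, 142.2, 106.4, 79.7, 0.0 m³/s.
ΣQ_DR = 2329 m³/s.
With Δt = 2 h = 7200 s, V = ΣQ_DR · Δt = 2329 × 7200 = 1.68 × 10^7 m³.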